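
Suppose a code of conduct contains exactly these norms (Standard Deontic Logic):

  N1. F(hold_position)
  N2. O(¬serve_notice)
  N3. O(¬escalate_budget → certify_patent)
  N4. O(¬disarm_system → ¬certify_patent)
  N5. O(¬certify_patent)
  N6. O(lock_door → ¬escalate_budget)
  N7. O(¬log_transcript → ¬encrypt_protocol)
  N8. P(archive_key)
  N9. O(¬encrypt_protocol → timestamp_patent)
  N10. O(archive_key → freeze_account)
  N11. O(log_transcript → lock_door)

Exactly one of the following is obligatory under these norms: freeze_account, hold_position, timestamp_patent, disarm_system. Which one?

Premise 5 states O(¬certify_patent) outright.
The contrapositive of premise 3 (O(¬escalate_budget → certify_patent)) is O(¬certify_patent → escalate_budget), and O(¬certify_patent) is already established, so O(escalate_budget).
The contrapositive of premise 6 (O(lock_door → ¬escalate_budget)) is O(escalate_budget → ¬lock_door), and O(escalate_budget) is already established, so O(¬lock_door).
Premise 11 is O(log_transcript → lock_door); contrapositively O(¬lock_door → ¬log_transcript). Since O(¬lock_door) holds, K gives O(¬log_transcript).
Applying K to premise 7 (O(¬log_transcript → ¬encrypt_protocol)) and O(¬log_transcript) yields O(¬encrypt_protocol).
From O(¬encrypt_protocol) and premise 9, O(¬encrypt_protocol → timestamp_patent), we obtain O(timestamp_patent).
So O(timestamp_patent) holds — timestamp_patent is obligatory. None of the other listed options is made obligatory by any chain of premises.

timestamp_patent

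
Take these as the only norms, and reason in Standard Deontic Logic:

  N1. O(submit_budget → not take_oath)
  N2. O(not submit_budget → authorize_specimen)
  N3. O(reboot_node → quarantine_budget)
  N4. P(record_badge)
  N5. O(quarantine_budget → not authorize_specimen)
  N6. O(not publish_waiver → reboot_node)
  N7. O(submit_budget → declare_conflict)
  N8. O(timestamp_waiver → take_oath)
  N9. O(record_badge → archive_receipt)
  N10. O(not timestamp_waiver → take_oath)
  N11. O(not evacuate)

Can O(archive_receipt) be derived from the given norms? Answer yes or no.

No

Premise 9 is O(record_badge → archive_receipt), but O(record_badge) is not derivable from the premises (the permission P(record_badge) asserts only not O(not record_badge), not O(record_badge)), so it does not yield O(archive_receipt).
No other premise forces O(archive_receipt). An ideal world satisfying every premise can still have archive_receipt false, so O(archive_receipt) is not derivable.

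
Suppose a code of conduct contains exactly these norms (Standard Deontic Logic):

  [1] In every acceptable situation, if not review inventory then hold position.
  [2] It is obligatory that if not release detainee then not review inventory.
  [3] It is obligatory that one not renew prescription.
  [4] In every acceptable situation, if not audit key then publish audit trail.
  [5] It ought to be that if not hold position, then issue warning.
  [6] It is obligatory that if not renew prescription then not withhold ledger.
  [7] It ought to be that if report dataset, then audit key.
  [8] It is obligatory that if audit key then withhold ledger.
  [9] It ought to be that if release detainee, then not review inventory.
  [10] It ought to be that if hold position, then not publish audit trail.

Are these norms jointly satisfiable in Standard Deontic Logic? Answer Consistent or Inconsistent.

By case analysis on ¬release_detainee: premise 2 gives O(¬release_detainee → ¬review_inventory) and premise 9 gives O(release_detainee → ¬review_inventory), so O(¬review_inventory) either way.
Applying K to premise 1 (O(¬review_inventory → hold_position)) and O(¬review_inventory) yields O(hold_position).
From O(hold_position) and premise 10, O(hold_position → ¬publish_audit_trail), we obtain O(¬publish_audit_trail).
Premise 4, O(¬audit_key → publish_audit_trail), contraposes to O(¬publish_audit_trail → audit_key); with O(¬publish_audit_trail) we get O(audit_key).
Applying K to premise 8 (O(audit_key → withhold_ledger)) and O(audit_key) yields O(withhold_ledger).
Premise 6, O(¬renew_prescription → ¬withhold_ledger), contraposes to O(withhold_ledger → renew_prescription); with O(withhold_ledger) we get O(renew_prescription).
However, premise 3 gives O(¬renew_prescription).
We now have both O(renew_prescription) and O(¬renew_prescription) — renew_prescription is simultaneously obligatory and forbidden, violating the D-axiom.

Inconsistent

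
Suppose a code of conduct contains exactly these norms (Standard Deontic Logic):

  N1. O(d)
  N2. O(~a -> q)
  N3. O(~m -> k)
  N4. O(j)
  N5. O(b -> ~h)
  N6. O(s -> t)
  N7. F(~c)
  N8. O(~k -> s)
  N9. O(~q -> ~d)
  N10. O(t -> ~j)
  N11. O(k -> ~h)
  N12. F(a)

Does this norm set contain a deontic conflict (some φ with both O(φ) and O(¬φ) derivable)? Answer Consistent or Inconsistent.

Consistent

Premise 9 is O(~q -> ~d), but O(~q) is not derivable from the premises, so it does not yield O(~d).
So O(~d) is not derivable, and the apparent clash with O(d) does not arise.
A world satisfying every obligation exists (e.g. a=false, b=false, c=true, d=true, h=false, j=true, k=true, m=false, q=true, s=false, t=false); no atom is both obligatory and forbidden, so the set is consistent.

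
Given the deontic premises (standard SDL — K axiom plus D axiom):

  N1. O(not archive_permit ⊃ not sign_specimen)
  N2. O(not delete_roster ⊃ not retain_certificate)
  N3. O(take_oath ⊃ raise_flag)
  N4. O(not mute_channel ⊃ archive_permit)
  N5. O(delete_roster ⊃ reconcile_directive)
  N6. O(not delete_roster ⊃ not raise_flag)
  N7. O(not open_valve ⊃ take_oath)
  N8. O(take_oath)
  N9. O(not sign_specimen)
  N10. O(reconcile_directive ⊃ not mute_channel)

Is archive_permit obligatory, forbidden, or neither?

From premise 8 we have O(take_oath).
Applying K to premise 3 (O(take_oath ⊃ raise_flag)) and O(take_oath) yields O(raise_flag).
Premise 6, O(not delete_roster ⊃ not raise_flag), contraposes to O(raise_flag ⊃ delete_roster); with O(raise_flag) we get O(delete_roster).
From O(delete_roster) and premise 5, O(delete_roster ⊃ reconcile_directive), we obtain O(reconcile_directive).
With premise 10, O(reconcile_directive ⊃ not mute_channel), the K-axiom yields O(not mute_channel).
Premise 4 is O(not mute_channel ⊃ archive_permit); since O(not mute_channel), deontic closure gives O(archive_permit).
Premises 1, 2, 7, 9 do not contribute to this derivation.
Hence archive_permit is obligatory.

Obligatory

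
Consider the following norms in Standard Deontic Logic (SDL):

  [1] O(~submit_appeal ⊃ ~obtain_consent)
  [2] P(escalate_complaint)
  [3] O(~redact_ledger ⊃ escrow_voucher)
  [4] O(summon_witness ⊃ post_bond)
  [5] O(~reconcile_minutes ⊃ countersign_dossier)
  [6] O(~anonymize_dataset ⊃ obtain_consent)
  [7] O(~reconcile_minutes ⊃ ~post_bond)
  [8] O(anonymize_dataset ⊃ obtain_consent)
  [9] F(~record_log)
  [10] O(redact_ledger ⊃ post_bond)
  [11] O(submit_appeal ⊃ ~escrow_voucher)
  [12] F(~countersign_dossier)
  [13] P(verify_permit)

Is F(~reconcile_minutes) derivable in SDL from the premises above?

Premises 6 and 8 are O(~anonymize_dataset ⊃ obtain_consent) and O(anonymize_dataset ⊃ obtain_consent); every ideal world satisfies ~anonymize_dataset or anonymize_dataset, so in either case obtain_consent holds — hence O(obtain_consent).
The contrapositive of premise 1 (O(~submit_appeal ⊃ ~obtain_consent)) is O(obtain_consent ⊃ submit_appeal), and O(obtain_consent) is already established, so O(submit_appeal).
Applying K to premise 11 (O(submit_appeal ⊃ ~escrow_voucher)) and O(submit_appeal) yields O(~escrow_voucher).
Premise 3, O(~redact_ledger ⊃ escrow_voucher), contraposes to O(~escrow_voucher ⊃ redact_ledger); with O(~escrow_voucher) we get O(redact_ledger).
With premise 10, O(redact_ledger ⊃ post_bond), the K-axiom yields O(post_bond).
Premise 7, O(~reconcile_minutes ⊃ ~post_bond), contraposes to O(post_bond ⊃ reconcile_minutes); with O(post_bond) we get O(reconcile_minutes).
Premises 2, 4, 5, 9, 12, 13 do not contribute to this derivation.
So O(reconcile_minutes) holds, i.e. F(~reconcile_minutes). The claim follows.

Yes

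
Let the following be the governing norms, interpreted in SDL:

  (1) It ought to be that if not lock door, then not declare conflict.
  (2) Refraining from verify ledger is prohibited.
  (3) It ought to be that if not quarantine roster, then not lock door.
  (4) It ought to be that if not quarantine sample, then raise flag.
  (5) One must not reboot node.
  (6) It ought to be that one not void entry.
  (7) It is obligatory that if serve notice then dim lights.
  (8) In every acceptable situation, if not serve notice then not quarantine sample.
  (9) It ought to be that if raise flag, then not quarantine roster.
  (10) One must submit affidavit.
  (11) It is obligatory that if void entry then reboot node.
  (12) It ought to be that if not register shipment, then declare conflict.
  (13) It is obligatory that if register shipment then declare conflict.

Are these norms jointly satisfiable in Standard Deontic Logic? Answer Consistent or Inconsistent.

Premise 11 is O(void_entry → reboot_node), but O(void_entry) is not derivable from the premises, so it does not yield O(reboot_node).
So O(reboot_node) is not derivable, and the apparent clash with O(¬reboot_node) does not arise.
A world satisfying every obligation exists (e.g. declare_conflict=true, dim_lights=true, lock_door=true, quarantine_roster=true, quarantine_sample=true, raise_flag=false, reboot_node=false, register_shipment=false, serve_notice=true, submit_affidavit=true, verify_ledger=true, void_entry=false); no atom is both obligatory and forbidden, so the set is consistent.

Consistent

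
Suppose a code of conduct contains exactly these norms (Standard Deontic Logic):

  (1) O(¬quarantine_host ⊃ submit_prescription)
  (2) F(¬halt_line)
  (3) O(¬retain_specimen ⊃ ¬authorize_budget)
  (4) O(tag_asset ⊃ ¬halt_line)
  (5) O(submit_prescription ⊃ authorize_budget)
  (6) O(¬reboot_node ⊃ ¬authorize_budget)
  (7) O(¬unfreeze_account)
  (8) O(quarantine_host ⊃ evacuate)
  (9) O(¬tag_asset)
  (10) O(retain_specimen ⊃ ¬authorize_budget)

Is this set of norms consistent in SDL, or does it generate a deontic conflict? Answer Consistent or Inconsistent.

Consistent

Premise 4 is O(tag_asset ⊃ ¬halt_line), but O(tag_asset) is not derivable from the premises, so it does not yield O(¬halt_line).
So O(¬halt_line) is not derivable, and the apparent clash with O(halt_line) does not arise.
A world satisfying every obligation exists (e.g. authorize_budget=false, evacuate=true, halt_line=true, quarantine_host=true, reboot_node=false, retain_specimen=false, submit_prescription=false, tag_asset=false, unfreeze_account=false); no atom is both obligatory and forbidden, so the set is consistent.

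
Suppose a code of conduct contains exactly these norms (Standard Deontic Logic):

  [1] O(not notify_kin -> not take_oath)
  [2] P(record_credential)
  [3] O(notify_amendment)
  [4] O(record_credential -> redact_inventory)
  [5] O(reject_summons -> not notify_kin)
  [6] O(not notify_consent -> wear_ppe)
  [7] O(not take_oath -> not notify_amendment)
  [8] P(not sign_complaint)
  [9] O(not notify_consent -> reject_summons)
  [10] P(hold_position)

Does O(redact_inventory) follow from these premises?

No

Premise 4 is O(record_credential -> redact_inventory), but O(record_credential) is not derivable from the premises (the permission P(record_credential) asserts only not O(not record_credential), not O(record_credential)), so it does not yield O(redact_inventory).
No other premise forces O(redact_inventory). An ideal world satisfying every premise can still have redact_inventory false, so O(redact_inventory) is not derivable.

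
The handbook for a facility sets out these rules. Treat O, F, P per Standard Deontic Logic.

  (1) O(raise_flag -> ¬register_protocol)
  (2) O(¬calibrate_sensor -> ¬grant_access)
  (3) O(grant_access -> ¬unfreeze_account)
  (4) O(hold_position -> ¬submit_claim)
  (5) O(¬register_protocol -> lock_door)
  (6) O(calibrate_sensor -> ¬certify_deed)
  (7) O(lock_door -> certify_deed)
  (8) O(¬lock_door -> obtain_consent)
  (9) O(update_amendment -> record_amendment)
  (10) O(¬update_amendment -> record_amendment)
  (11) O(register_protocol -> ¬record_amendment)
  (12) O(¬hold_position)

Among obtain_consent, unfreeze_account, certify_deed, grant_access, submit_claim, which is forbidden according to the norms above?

grant_access

Premises 10 and 9 cover both cases: O(¬update_amendment -> record_amendment) and O(update_amendment -> record_amendment). Since ¬update_amendment ∨ update_amendment is a tautology, O(record_amendment) follows.
The contrapositive of premise 11 (O(register_protocol -> ¬record_amendment)) is O(record_amendment -> ¬register_protocol), and O(record_amendment) is already established, so O(¬register_protocol).
From O(¬register_protocol) and premise 5, O(¬register_protocol -> lock_door), we obtain O(lock_door).
From O(lock_door) and premise 7, O(lock_door -> certify_deed), we obtain O(certify_deed).
The contrapositive of premise 6 (O(calibrate_sensor -> ¬certify_deed)) is O(certify_deed -> ¬calibrate_sensor), and O(certify_deed) is already established, so O(¬calibrate_sensor).
Premise 2 is O(¬calibrate_sensor -> ¬grant_access); since O(¬calibrate_sensor), deontic closure gives O(¬grant_access).
So O(¬grant_access) holds, i.e. grant_access is forbidden. None of the other listed options is forbidden under the premises.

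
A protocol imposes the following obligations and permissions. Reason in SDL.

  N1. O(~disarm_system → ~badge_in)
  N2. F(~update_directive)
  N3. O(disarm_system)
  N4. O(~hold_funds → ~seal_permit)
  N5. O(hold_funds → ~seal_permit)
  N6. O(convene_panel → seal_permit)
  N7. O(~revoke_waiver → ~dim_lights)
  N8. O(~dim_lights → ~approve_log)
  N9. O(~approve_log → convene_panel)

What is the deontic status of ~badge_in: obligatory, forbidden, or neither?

Premise 1 is O(~disarm_system → ~badge_in), but O(~disarm_system) is not derivable from the premises, so it does not yield O(~badge_in).
No premise or chain of K-axiom applications forces O(~badge_in), and none forces O(badge_in). So ~badge_in is neither obligatory nor forbidden under these norms.

Neither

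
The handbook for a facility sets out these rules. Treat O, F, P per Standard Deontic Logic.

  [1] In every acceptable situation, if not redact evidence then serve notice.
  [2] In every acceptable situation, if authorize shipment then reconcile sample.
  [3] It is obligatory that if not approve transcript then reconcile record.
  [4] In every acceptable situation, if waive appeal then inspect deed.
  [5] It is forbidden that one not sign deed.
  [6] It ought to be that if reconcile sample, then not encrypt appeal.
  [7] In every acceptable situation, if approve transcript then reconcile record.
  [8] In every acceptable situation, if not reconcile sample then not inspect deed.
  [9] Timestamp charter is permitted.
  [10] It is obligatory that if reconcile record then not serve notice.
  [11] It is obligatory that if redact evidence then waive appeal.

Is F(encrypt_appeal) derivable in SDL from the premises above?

Yes

Premises 7 and 3 are O(approve_transcript → reconcile_record) and O(¬approve_transcript → reconcile_record); every ideal world satisfies approve_transcript or ¬approve_transcript, so in either case reconcile_record holds — hence O(reconcile_record).
Applying K to premise 10 (O(reconcile_record → ¬serve_notice)) and O(reconcile_record) yields O(¬serve_notice).
Premise 1, O(¬redact_evidence → serve_notice), contraposes to O(¬serve_notice → redact_evidence); with O(¬serve_notice) we get O(redact_evidence).
Applying K to premise 11 (O(redact_evidence → waive_appeal)) and O(redact_evidence) yields O(waive_appeal).
From O(waive_appeal) and premise 4, O(waive_appeal → inspect_deed), we obtain O(inspect_deed).
The contrapositive of premise 8 (O(¬reconcile_sample → ¬inspect_deed)) is O(inspect_deed → reconcile_sample), and O(inspect_deed) is already established, so O(reconcile_sample).
Applying K to premise 6 (O(reconcile_sample → ¬encrypt_appeal)) and O(reconcile_sample) yields O(¬encrypt_appeal).
Premises 2, 5, 9 do not contribute to this derivation.
So O(¬encrypt_appeal) holds, i.e. F(encrypt_appeal). The claim follows.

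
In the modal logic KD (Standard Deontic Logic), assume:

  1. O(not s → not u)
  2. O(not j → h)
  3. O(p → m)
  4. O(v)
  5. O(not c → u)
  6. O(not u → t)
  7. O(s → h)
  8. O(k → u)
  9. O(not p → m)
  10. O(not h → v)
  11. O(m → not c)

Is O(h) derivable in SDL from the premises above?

Yes

Premises 3 and 9 cover both cases: O(p → m) and O(not p → m). Since p ∨ not p is a tautology, O(m) follows.
With premise 11, O(m → not c), the K-axiom yields O(not c).
From O(not c) and premise 5, O(not c → u), we obtain O(u).
Premise 1 is O(not s → not u); contrapositively O(u → s). Since O(u) holds, K gives O(s).
With premise 7, O(s → h), the K-axiom yields O(h).
Premises 2, 4, 6, 8, 10 do not contribute to this derivation.
So O(h) follows.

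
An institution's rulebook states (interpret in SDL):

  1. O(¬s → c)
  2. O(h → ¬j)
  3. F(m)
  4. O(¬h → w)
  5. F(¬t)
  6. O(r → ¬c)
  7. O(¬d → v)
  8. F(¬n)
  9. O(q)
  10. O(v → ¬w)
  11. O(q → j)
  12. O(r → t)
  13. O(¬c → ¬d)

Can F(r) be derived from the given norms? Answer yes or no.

Yes

Premise 9 states O(q) outright.
With premise 11, O(q → j), the K-axiom yields O(j).
Premise 2, O(h → ¬j), contraposes to O(j → ¬h); with O(j) we get O(¬h).
Premise 4 is O(¬h → w); since O(¬h), deontic closure gives O(w).
The contrapositive of premise 10 (O(v → ¬w)) is O(w → ¬v), and O(w) is already established, so O(¬v).
Premise 7 is O(¬d → v); contrapositively O(¬v → d). Since O(¬v) holds, K gives O(d).
The contrapositive of premise 13 (O(¬c → ¬d)) is O(d → c), and O(d) is already established, so O(c).
Premise 6 is O(r → ¬c); contrapositively O(c → ¬r). Since O(c) holds, K gives O(¬r).
Premises 1, 3, 5, 8, 12 do not contribute to this derivation.
So O(¬r) holds, i.e. F(r). The claim follows.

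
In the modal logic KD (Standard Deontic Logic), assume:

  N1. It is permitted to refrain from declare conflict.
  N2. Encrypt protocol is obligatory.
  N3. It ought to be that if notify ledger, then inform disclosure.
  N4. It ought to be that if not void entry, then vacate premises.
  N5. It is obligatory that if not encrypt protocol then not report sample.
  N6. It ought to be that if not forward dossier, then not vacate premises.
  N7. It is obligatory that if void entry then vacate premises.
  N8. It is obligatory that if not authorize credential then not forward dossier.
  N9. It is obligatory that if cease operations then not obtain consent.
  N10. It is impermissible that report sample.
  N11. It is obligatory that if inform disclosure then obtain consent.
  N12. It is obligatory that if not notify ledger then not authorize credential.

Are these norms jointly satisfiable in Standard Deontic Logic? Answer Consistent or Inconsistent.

Consistent

Premise 5 is O(¬encrypt_protocol → ¬report_sample); even if O(¬report_sample) held, inferring O(¬encrypt_protocol) would be affirming the consequent — invalid.
So O(¬encrypt_protocol) is not derivable, and the apparent clash with O(encrypt_protocol) does not arise.
A world satisfying every obligation exists (e.g. authorize_credential=true, cease_operations=false, declare_conflict=false, encrypt_protocol=true, forward_dossier=true, inform_disclosure=true, notify_ledger=true, obtain_consent=true, report_sample=false, vacate_premises=true, void_entry=false); no atom is both obligatory and forbidden, so the set is consistent.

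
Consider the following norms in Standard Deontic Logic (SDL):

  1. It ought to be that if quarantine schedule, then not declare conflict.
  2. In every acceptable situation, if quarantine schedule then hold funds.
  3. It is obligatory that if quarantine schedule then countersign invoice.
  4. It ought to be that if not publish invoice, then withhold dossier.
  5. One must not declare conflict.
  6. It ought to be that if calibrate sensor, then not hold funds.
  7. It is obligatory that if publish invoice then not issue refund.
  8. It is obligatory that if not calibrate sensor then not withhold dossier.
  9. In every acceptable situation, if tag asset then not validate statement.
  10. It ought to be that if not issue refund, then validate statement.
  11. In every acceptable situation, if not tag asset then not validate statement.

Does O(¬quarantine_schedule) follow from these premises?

Yes

Premises 9 and 11 cover both cases: O(tag_asset → ¬validate_statement) and O(¬tag_asset → ¬validate_statement). Since tag_asset ∨ ¬tag_asset is a tautology, O(¬validate_statement) follows.
The contrapositive of premise 10 (O(¬issue_refund → validate_statement)) is O(¬validate_statement → issue_refund), and O(¬validate_statement) is already established, so O(issue_refund).
Premise 7, O(publish_invoice → ¬issue_refund), contraposes to O(issue_refund → ¬publish_invoice); with O(issue_refund) we get O(¬publish_invoice).
Premise 4 is O(¬publish_invoice → withhold_dossier); since O(¬publish_invoice), deontic closure gives O(withhold_dossier).
The contrapositive of premise 8 (O(¬calibrate_sensor → ¬withhold_dossier)) is O(withhold_dossier → calibrate_sensor), and O(withhold_dossier) is already established, so O(calibrate_sensor).
Premise 6 is O(calibrate_sensor → ¬hold_funds); since O(calibrate_sensor), deontic closure gives O(¬hold_funds).
The contrapositive of premise 2 (O(quarantine_schedule → hold_funds)) is O(¬hold_funds → ¬quarantine_schedule), and O(¬hold_funds) is already established, so O(¬quarantine_schedule).
Premises 1, 3, 5 do not contribute to this derivation.
So O(¬quarantine_schedule) follows.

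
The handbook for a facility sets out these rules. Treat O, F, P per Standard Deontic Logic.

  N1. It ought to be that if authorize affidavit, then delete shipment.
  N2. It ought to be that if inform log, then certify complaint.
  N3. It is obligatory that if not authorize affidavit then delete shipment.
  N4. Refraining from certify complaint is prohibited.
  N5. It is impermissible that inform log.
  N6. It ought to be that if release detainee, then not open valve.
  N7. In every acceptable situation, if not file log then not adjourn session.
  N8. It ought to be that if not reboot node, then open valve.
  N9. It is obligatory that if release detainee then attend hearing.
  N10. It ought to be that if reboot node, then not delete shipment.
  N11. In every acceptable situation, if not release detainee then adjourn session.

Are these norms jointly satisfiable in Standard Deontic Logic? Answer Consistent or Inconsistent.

Consistent

Premise 2 is O(inform_log → certify_complaint); even if O(certify_complaint) held, inferring O(inform_log) would be affirming the consequent — invalid.
So O(inform_log) is not derivable, and the apparent clash with O(¬inform_log) does not arise.
A world satisfying every obligation exists (e.g. adjourn_session=true, attend_hearing=false, authorize_affidavit=false, certify_complaint=true, delete_shipment=true, file_log=true, inform_log=false, open_valve=true, reboot_node=false, release_detainee=false); no atom is both obligatory and forbidden, so the set is consistent.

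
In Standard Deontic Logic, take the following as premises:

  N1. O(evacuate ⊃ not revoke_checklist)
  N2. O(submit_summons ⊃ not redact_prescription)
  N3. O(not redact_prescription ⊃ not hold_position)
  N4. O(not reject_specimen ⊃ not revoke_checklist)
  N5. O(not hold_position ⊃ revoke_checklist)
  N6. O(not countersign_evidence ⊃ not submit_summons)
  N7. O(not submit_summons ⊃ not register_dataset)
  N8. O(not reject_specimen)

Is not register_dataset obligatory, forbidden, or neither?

Premise 8 states O(not reject_specimen) outright.
With premise 4, O(not reject_specimen ⊃ not revoke_checklist), the K-axiom yields O(not revoke_checklist).
Premise 5, O(not hold_position ⊃ revoke_checklist), contraposes to O(not revoke_checklist ⊃ hold_position); with O(not revoke_checklist) we get O(hold_position).
Premise 3 is O(not redact_prescription ⊃ not hold_position); contrapositively O(hold_position ⊃ redact_prescription). Since O(hold_position) holds, K gives O(redact_prescription).
Premise 2 is O(submit_summons ⊃ not redact_prescription); contrapositively O(redact_prescription ⊃ not submit_summons). Since O(redact_prescription) holds, K gives O(not submit_summons).
From O(not submit_summons) and premise 7, O(not submit_summons ⊃ not register_dataset), we obtain O(not register_dataset).
Premises 1, 6 do not contribute to this derivation.
Hence not register_dataset is obligatory.

Obligatory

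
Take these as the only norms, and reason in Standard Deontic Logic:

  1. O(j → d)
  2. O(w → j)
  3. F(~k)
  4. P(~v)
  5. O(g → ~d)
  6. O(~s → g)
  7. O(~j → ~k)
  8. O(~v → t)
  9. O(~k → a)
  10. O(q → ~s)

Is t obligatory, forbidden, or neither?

Premise 8 is O(~v → t), but O(~v) is not derivable from the premises (the permission P(~v) asserts only ~O(v), not O(~v)), so it does not yield O(t).
No premise or chain of K-axiom applications forces O(t), and none forces O(~t). So t is neither obligatory nor forbidden under these norms.

Neither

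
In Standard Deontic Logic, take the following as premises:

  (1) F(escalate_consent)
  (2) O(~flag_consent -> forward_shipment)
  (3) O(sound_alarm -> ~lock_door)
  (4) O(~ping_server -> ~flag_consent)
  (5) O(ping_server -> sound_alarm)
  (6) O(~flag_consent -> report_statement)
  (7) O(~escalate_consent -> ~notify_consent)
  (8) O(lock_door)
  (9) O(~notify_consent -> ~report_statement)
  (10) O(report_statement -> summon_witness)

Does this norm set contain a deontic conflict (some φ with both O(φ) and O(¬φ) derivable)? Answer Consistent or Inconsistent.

Inconsistent

Premise 1 is F(escalate_consent), i.e. O(~escalate_consent).
Applying K to premise 7 (O(~escalate_consent -> ~notify_consent)) and O(~escalate_consent) yields O(~notify_consent).
Applying K to premise 9 (O(~notify_consent -> ~report_statement)) and O(~notify_consent) yields O(~report_statement).
The contrapositive of premise 6 (O(~flag_consent -> report_statement)) is O(~report_statement -> flag_consent), and O(~report_statement) is already established, so O(flag_consent).
Premise 4 is O(~ping_server -> ~flag_consent); contrapositively O(flag_consent -> ping_server). Since O(flag_consent) holds, K gives O(ping_server).
With premise 5, O(ping_server -> sound_alarm), the K-axiom yields O(sound_alarm).
From O(sound_alarm) and premise 3, O(sound_alarm -> ~lock_door), we obtain O(~lock_door).
Yet premise 8 states O(lock_door).
We now have both O(~lock_door) and O(lock_door) — lock_door is simultaneously obligatory and forbidden, violating the D-axiom.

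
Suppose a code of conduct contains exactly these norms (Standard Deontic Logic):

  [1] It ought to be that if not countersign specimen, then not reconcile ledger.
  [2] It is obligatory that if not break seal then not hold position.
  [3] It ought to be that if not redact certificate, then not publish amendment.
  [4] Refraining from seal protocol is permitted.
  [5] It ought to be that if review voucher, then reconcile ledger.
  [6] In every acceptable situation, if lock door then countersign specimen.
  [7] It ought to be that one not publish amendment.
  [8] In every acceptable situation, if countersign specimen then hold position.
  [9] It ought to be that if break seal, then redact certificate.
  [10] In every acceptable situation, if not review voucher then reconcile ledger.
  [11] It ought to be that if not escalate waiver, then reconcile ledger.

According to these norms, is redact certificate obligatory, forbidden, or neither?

By case analysis on review_voucher: premise 5 gives O(review_voucher → reconcile_ledger) and premise 10 gives O(¬review_voucher → reconcile_ledger), so O(reconcile_ledger) either way.
Premise 1 is O(¬countersign_specimen → ¬reconcile_ledger); contrapositively O(reconcile_ledger → countersign_specimen). Since O(reconcile_ledger) holds, K gives O(countersign_specimen).
Premise 8 is O(countersign_specimen → hold_position); since O(countersign_specimen), deontic closure gives O(hold_position).
The contrapositive of premise 2 (O(¬break_seal → ¬hold_position)) is O(hold_position → break_seal), and O(hold_position) is already established, so O(break_seal).
With premise 9, O(break_seal → redact_certificate), the K-axiom yields O(redact_certificate).
Premises 3, 4, 6, 7, 11 do not contribute to this derivation.
Hence redact_certificate is obligatory.

Obligatory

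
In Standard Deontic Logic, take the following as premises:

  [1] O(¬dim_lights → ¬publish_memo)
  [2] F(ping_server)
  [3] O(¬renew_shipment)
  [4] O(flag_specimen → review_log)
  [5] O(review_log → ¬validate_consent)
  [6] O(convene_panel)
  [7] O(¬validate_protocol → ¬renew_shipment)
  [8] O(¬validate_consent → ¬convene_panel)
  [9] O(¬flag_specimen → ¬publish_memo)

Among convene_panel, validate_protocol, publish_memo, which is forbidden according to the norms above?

Premise 6 states O(convene_panel) outright.
Premise 8 is O(¬validate_consent → ¬convene_panel); contrapositively O(convene_panel → validate_consent). Since O(convene_panel) holds, K gives O(validate_consent).
Premise 5, O(review_log → ¬validate_consent), contraposes to O(validate_consent → ¬review_log); with O(validate_consent) we get O(¬review_log).
Premise 4 is O(flag_specimen → review_log); contrapositively O(¬review_log → ¬flag_specimen). Since O(¬review_log) holds, K gives O(¬flag_specimen).
Premise 9 is O(¬flag_specimen → ¬publish_memo); since O(¬flag_specimen), deontic closure gives O(¬publish_memo).
So O(¬publish_memo) holds, i.e. publish_memo is forbidden. None of the other listed options is forbidden under the premises.

publish_memo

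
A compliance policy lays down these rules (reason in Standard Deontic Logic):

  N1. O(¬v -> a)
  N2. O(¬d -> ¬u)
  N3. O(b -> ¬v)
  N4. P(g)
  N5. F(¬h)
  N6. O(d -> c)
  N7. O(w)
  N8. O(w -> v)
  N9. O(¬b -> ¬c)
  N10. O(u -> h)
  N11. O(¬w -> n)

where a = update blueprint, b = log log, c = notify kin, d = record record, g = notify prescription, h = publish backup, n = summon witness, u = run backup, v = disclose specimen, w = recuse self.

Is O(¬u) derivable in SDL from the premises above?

From premise 7 we have O(w).
Applying K to premise 8 (O(w -> v)) and O(w) yields O(v).
Premise 3, O(b -> ¬v), contraposes to O(v -> ¬b); with O(v) we get O(¬b).
From O(¬b) and premise 9, O(¬b -> ¬c), we obtain O(¬c).
Premise 6 is O(d -> c); contrapositively O(¬c -> ¬d). Since O(¬c) holds, K gives O(¬d).
With premise 2, O(¬d -> ¬u), the K-axiom yields O(¬u).
Premises 1, 4, 5, 10, 11 do not contribute to this derivation.
So O(¬u) follows.

Yes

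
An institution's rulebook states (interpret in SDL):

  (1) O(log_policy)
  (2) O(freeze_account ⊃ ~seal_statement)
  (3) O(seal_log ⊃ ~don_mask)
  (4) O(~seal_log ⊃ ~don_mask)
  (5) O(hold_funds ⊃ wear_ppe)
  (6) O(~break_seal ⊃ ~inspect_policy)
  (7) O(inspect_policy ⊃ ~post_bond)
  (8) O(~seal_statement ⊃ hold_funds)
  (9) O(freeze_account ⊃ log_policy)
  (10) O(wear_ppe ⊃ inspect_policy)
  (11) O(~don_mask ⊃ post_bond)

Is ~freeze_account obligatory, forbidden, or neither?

By case analysis on seal_log: premise 3 gives O(seal_log ⊃ ~don_mask) and premise 4 gives O(~seal_log ⊃ ~don_mask), so O(~don_mask) either way.
Premise 11 is O(~don_mask ⊃ post_bond); since O(~don_mask), deontic closure gives O(post_bond).
The contrapositive of premise 7 (O(inspect_policy ⊃ ~post_bond)) is O(post_bond ⊃ ~inspect_policy), and O(post_bond) is already established, so O(~inspect_policy).
The contrapositive of premise 10 (O(wear_ppe ⊃ inspect_policy)) is O(~inspect_policy ⊃ ~wear_ppe), and O(~inspect_policy) is already established, so O(~wear_ppe).
Premise 5 is O(hold_funds ⊃ wear_ppe); contrapositively O(~wear_ppe ⊃ ~hold_funds). Since O(~wear_ppe) holds, K gives O(~hold_funds).
The contrapositive of premise 8 (O(~seal_statement ⊃ hold_funds)) is O(~hold_funds ⊃ seal_statement), and O(~hold_funds) is already established, so O(seal_statement).
Premise 2 is O(freeze_account ⊃ ~seal_statement); contrapositively O(seal_statement ⊃ ~freeze_account). Since O(seal_statement) holds, K gives O(~freeze_account).
Premises 1, 6, 9 do not contribute to this derivation.
Hence ~freeze_account is obligatory.

Obligatory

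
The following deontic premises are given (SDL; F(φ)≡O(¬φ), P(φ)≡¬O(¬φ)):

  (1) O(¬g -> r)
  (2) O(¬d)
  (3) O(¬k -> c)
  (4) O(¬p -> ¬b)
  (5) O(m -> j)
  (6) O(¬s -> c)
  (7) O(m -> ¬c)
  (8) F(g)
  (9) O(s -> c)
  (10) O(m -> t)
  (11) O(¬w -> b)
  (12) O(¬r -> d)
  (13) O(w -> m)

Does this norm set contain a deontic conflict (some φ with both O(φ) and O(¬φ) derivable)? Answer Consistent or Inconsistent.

Consistent

Premise 12 is O(¬r -> d), but O(¬r) is not derivable from the premises, so it does not yield O(d).
So O(d) is not derivable, and the apparent clash with O(¬d) does not arise.
A world satisfying every obligation exists (e.g. b=true, c=true, d=false, g=false, j=false, k=false, m=false, p=true, r=true, s=false, t=false, w=false); no atom is both obligatory and forbidden, so the set is consistent.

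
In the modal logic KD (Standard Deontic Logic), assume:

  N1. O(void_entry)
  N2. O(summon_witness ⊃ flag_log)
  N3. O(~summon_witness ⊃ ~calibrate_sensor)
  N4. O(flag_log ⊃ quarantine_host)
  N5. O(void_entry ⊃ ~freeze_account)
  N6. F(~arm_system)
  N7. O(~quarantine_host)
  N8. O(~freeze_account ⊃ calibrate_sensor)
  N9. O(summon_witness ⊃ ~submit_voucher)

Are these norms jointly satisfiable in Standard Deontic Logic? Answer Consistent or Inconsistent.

Premise 7 states O(~quarantine_host) outright.
The contrapositive of premise 4 (O(flag_log ⊃ quarantine_host)) is O(~quarantine_host ⊃ ~flag_log), and O(~quarantine_host) is already established, so O(~flag_log).
Premise 2 is O(summon_witness ⊃ flag_log); contrapositively O(~flag_log ⊃ ~summon_witness). Since O(~flag_log) holds, K gives O(~summon_witness).
With premise 3, O(~summon_witness ⊃ ~calibrate_sensor), the K-axiom yields O(~calibrate_sensor).
The contrapositive of premise 8 (O(~freeze_account ⊃ calibrate_sensor)) is O(~calibrate_sensor ⊃ freeze_account), and O(~calibrate_sensor) is already established, so O(freeze_account).
Premise 5, O(void_entry ⊃ ~freeze_account), contraposes to O(freeze_account ⊃ ~void_entry); with O(freeze_account) we get O(~void_entry).
But premise 1 directly asserts O(void_entry).
We now have both O(~void_entry) and O(void_entry) — void_entry is simultaneously obligatory and forbidden, violating the D-axiom.

Inconsistent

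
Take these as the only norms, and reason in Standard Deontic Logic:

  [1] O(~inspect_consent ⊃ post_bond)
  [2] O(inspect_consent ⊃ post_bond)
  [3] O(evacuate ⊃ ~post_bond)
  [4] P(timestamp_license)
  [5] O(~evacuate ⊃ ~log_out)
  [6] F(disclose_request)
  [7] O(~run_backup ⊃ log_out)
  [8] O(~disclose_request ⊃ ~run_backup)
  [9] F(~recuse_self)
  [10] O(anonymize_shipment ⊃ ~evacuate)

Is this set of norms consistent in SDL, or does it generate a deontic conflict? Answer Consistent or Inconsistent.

Inconsistent

Premises 1 and 2 cover both cases: O(~inspect_consent ⊃ post_bond) and O(inspect_consent ⊃ post_bond). Since ~inspect_consent ∨ inspect_consent is a tautology, O(post_bond) follows.
Premise 3 is O(evacuate ⊃ ~post_bond); contrapositively O(post_bond ⊃ ~evacuate). Since O(post_bond) holds, K gives O(~evacuate).
Applying K to premise 5 (O(~evacuate ⊃ ~log_out)) and O(~evacuate) yields O(~log_out).
The contrapositive of premise 7 (O(~run_backup ⊃ log_out)) is O(~log_out ⊃ run_backup), and O(~log_out) is already established, so O(run_backup).
Premise 8 is O(~disclose_request ⊃ ~run_backup); contrapositively O(run_backup ⊃ disclose_request). Since O(run_backup) holds, K gives O(disclose_request).
However, F(disclose_request) at premise 6 amounts to O(~disclose_request).
We now have both O(disclose_request) and O(~disclose_request) — disclose_request is simultaneously obligatory and forbidden, violating the D-axiom.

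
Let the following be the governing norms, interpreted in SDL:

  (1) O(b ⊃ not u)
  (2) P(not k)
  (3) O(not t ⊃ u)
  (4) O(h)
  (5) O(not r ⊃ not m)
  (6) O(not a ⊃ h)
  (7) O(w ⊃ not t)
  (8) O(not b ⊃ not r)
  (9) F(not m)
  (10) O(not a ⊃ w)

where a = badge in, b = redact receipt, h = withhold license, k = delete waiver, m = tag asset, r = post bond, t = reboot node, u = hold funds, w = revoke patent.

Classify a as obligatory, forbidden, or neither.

Obligatory

Premise 9, F(not m), is equivalent to O(m).
Premise 5, O(not r ⊃ not m), contraposes to O(m ⊃ r); with O(m) we get O(r).
The contrapositive of premise 8 (O(not b ⊃ not r)) is O(r ⊃ b), and O(r) is already established, so O(b).
From O(b) and premise 1, O(b ⊃ not u), we obtain O(not u).
The contrapositive of premise 3 (O(not t ⊃ u)) is O(not u ⊃ t), and O(not u) is already established, so O(t).
The contrapositive of premise 7 (O(w ⊃ not t)) is O(t ⊃ not w), and O(t) is already established, so O(not w).
Premise 10 is O(not a ⊃ w); contrapositively O(not w ⊃ a). Since O(not w) holds, K gives O(a).
Premises 2, 4, 6 do not contribute to this derivation.
Hence a is obligatory.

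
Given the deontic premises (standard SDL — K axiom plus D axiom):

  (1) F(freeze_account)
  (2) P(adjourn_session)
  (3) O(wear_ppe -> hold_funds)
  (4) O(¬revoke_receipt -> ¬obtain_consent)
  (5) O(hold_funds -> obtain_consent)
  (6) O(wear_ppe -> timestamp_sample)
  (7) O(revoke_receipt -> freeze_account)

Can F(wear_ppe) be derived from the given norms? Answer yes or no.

Yes

Premise 1, F(freeze_account), is equivalent to O(¬freeze_account).
Premise 7 is O(revoke_receipt -> freeze_account); contrapositively O(¬freeze_account -> ¬revoke_receipt). Since O(¬freeze_account) holds, K gives O(¬revoke_receipt).
With premise 4, O(¬revoke_receipt -> ¬obtain_consent), the K-axiom yields O(¬obtain_consent).
Premise 5 is O(hold_funds -> obtain_consent); contrapositively O(¬obtain_consent -> ¬hold_funds). Since O(¬obtain_consent) holds, K gives O(¬hold_funds).
Premise 3, O(wear_ppe -> hold_funds), contraposes to O(¬hold_funds -> ¬wear_ppe); with O(¬hold_funds) we get O(¬wear_ppe).
Premises 2, 6 do not contribute to this derivation.
So O(¬wear_ppe) holds, i.e. F(wear_ppe). The claim follows.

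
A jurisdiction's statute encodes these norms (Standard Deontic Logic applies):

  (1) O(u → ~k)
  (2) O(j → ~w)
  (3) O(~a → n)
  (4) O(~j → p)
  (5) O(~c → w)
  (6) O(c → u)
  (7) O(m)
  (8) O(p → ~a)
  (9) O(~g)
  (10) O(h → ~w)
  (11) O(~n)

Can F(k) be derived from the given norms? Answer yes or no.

Yes

Premise 11 states O(~n) outright.
The contrapositive of premise 3 (O(~a → n)) is O(~n → a), and O(~n) is already established, so O(a).
Premise 8, O(p → ~a), contraposes to O(a → ~p); with O(a) we get O(~p).
Premise 4, O(~j → p), contraposes to O(~p → j); with O(~p) we get O(j).
Premise 2 is O(j → ~w); since O(j), deontic closure gives O(~w).
The contrapositive of premise 5 (O(~c → w)) is O(~w → c), and O(~w) is already established, so O(c).
From O(c) and premise 6, O(c → u), we obtain O(u).
With premise 1, O(u → ~k), the K-axiom yields O(~k).
Premises 7, 9, 10 do not contribute to this derivation.
So O(~k) holds, i.e. F(k). The claim follows.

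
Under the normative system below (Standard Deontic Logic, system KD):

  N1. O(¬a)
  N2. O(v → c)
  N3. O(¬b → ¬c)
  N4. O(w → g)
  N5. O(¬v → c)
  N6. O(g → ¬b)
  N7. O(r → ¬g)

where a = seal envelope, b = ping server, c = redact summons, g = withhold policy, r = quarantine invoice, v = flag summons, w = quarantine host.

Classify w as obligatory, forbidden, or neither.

Forbidden

By case analysis on ¬v: premise 5 gives O(¬v → c) and premise 2 gives O(v → c), so O(c) either way.
The contrapositive of premise 3 (O(¬b → ¬c)) is O(c → b), and O(c) is already established, so O(b).
The contrapositive of premise 6 (O(g → ¬b)) is O(b → ¬g), and O(b) is already established, so O(¬g).
Premise 4 is O(w → g); contrapositively O(¬g → ¬w). Since O(¬g) holds, K gives O(¬w).
Premises 1, 7 do not contribute to this derivation.
Thus O(¬w), which is F(w): w is forbidden.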